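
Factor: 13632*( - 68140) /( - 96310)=92888448/9631 = 2^7*3^1*71^1*3407^1*9631^(  -  1) 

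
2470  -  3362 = -892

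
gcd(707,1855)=7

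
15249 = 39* 391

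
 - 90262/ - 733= 90262/733 = 123.14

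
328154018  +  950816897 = 1278970915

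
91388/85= 1075+13/85  =  1075.15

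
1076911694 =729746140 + 347165554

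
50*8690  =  434500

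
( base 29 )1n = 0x34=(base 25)22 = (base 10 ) 52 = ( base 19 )2e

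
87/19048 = 87/19048= 0.00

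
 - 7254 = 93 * ( - 78) 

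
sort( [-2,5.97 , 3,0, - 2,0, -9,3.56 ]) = [-9,-2,-2,0,0, 3, 3.56,  5.97 ]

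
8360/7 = 1194 + 2/7 = 1194.29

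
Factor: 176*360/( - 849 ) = -21120/283 =-2^7*3^1*5^1 * 11^1*283^( - 1) 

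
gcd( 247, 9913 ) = 1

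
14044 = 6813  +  7231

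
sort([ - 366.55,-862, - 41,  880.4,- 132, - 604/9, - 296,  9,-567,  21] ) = [ - 862 , - 567, - 366.55, - 296, - 132, - 604/9,  -  41 , 9,  21,880.4] 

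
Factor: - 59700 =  -2^2*3^1*5^2*199^1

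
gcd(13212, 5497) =1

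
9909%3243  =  180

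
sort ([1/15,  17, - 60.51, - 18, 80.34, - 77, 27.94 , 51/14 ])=[ - 77 , -60.51,  -  18,1/15, 51/14,  17, 27.94 , 80.34 ]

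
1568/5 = 313 + 3/5 = 313.60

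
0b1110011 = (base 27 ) 47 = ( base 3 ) 11021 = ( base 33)3G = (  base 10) 115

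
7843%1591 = 1479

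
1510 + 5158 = 6668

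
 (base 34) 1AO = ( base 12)a68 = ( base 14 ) 7a8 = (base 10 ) 1520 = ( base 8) 2760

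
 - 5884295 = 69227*( - 85) 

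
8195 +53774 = 61969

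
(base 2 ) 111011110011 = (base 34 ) 3AJ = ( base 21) 8e5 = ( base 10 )3827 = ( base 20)9B7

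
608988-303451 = 305537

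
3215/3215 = 1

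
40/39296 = 5/4912= 0.00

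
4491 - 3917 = 574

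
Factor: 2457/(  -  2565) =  - 91/95 = -5^(-1)*7^1*13^1*19^(-1)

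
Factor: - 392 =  - 2^3*7^2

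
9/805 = 9/805 = 0.01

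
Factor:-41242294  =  -2^1 * 107^1*439^2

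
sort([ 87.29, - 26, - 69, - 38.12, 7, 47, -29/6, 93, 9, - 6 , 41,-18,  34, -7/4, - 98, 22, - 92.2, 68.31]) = [- 98,-92.2, - 69,-38.12,-26, - 18, - 6,-29/6, - 7/4, 7 , 9,  22, 34,41, 47, 68.31,87.29,93]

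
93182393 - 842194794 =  -749012401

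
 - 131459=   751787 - 883246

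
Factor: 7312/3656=2=2^1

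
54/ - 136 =-1 + 41/68 = - 0.40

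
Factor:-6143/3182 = -2^(  -  1 )*37^( - 1 )*43^(-1)*6143^1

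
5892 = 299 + 5593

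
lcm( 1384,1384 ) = 1384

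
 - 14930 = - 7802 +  - 7128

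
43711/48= 43711/48 =910.65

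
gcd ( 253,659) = 1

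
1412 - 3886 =- 2474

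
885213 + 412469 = 1297682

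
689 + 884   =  1573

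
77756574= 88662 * 877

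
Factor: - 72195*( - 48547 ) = 3504850665 = 3^1*5^1*43^1*1129^1*4813^1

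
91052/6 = 45526/3  =  15175.33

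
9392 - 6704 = 2688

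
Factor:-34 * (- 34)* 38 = 43928 = 2^3*17^2*19^1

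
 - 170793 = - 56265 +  -114528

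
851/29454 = 851/29454 = 0.03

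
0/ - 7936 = 0/1 =- 0.00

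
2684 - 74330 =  - 71646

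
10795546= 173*62402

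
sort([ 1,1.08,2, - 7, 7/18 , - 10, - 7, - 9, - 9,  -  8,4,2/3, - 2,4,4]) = [ -10,-9, - 9, - 8, - 7,-7,-2,  7/18 , 2/3,1, 1.08,2,4,4,4]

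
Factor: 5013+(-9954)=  - 3^4*61^1  =  - 4941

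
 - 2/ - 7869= 2/7869=0.00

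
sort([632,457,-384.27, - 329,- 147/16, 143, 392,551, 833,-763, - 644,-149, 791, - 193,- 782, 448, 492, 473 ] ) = [ - 782, - 763, - 644, - 384.27, - 329, - 193, - 149,-147/16,143, 392,448, 457, 473,492,  551, 632,791,833]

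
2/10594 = 1/5297 = 0.00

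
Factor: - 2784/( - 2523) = 2^5*29^(- 1) = 32/29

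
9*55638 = 500742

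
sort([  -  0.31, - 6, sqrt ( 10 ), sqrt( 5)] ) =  [ - 6 , - 0.31,  sqrt( 5 ), sqrt( 10)]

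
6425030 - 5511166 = 913864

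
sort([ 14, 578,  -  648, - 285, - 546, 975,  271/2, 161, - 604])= [ - 648,-604, - 546, - 285,14, 271/2, 161, 578, 975]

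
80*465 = 37200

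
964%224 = 68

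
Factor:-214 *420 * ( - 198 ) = 17796240  =  2^4*3^3*5^1*7^1*11^1*107^1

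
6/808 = 3/404= 0.01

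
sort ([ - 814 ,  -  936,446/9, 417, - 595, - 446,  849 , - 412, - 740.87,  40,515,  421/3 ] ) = [ - 936, - 814, - 740.87, - 595, - 446,  -  412 , 40,  446/9,421/3,417,515,  849 ] 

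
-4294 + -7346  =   - 11640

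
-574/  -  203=2 + 24/29= 2.83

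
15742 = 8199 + 7543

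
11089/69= 11089/69 = 160.71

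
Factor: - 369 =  - 3^2*41^1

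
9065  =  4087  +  4978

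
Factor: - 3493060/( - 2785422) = 1746530/1392711= 2^1*3^( -1)*5^1 * 174653^1* 464237^( - 1) 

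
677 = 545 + 132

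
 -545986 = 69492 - 615478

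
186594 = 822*227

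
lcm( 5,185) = 185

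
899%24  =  11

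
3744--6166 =9910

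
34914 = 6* 5819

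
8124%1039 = 851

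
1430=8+1422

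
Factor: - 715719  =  -3^1*238573^1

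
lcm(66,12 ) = 132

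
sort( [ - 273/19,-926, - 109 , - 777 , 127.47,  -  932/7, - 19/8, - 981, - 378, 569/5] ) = [ - 981,  -  926,-777,  -  378, - 932/7, - 109, - 273/19, - 19/8, 569/5,127.47 ]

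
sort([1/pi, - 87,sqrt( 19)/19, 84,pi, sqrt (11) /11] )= [ - 87,sqrt( 19)/19, sqrt( 11 ) /11, 1/pi,pi,84 ] 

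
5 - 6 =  - 1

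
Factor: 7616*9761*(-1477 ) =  - 109799849152 = - 2^6*7^2*17^1*43^1 * 211^1* 227^1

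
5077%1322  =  1111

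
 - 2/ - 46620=1/23310 = 0.00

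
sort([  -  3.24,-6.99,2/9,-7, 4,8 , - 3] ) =[- 7 ,-6.99,-3.24,-3,2/9, 4, 8]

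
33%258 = 33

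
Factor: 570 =2^1 * 3^1*5^1*19^1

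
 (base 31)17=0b100110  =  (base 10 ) 38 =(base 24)1e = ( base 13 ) 2C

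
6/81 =2/27 = 0.07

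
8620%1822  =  1332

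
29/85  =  29/85 = 0.34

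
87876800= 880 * 99860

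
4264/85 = 50+14/85 = 50.16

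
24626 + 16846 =41472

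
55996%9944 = 6276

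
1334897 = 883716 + 451181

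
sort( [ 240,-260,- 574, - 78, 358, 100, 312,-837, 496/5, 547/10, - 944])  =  [ - 944, - 837, -574, - 260, - 78,547/10, 496/5, 100, 240,312,  358 ] 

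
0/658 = 0 = 0.00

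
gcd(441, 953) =1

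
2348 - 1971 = 377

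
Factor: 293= 293^1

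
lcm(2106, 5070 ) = 136890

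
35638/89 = 35638/89=   400.43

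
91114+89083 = 180197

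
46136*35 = 1614760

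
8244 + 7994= 16238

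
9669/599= 16 + 85/599= 16.14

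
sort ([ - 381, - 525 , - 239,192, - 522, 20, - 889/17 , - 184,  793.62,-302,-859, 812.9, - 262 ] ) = [-859, - 525, -522, -381,-302,  -  262, - 239 , - 184, - 889/17 , 20 , 192, 793.62 , 812.9]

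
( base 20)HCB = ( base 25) b71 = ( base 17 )176D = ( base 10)7051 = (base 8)15613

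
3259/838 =3259/838= 3.89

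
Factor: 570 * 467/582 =5^1*19^1*97^( - 1 )  *467^1 =44365/97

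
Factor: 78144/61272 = 2^3*3^(-1)*11^1*23^(-1 )  =  88/69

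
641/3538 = 641/3538  =  0.18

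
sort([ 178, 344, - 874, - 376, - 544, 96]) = [  -  874, - 544, - 376,96,  178,344]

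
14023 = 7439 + 6584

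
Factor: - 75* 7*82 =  - 43050 = - 2^1 *3^1*5^2 * 7^1*41^1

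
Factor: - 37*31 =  - 31^1*37^1   =  -1147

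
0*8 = 0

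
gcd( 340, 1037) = 17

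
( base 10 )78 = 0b1001110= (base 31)2G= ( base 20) 3I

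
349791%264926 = 84865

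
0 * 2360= 0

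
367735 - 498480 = -130745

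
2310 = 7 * 330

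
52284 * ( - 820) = - 42872880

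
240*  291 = 69840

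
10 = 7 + 3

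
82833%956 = 617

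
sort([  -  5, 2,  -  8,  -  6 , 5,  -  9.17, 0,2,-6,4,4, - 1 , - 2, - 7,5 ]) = [  -  9.17,-8, - 7,-6, - 6, - 5,  -  2, - 1,0,2,2,4,4,5,5 ] 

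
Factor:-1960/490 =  - 2^2 = - 4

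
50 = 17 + 33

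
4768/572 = 8 + 48/143 =8.34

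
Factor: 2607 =3^1*11^1*79^1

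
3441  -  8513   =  - 5072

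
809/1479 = 809/1479=0.55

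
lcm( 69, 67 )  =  4623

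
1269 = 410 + 859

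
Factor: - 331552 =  - 2^5*13^1 * 797^1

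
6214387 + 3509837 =9724224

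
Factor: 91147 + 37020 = 128167 = 13^1*9859^1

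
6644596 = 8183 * 812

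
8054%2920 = 2214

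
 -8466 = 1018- 9484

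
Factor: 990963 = 3^2*103^1 *1069^1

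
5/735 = 1/147 = 0.01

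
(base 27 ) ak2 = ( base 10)7832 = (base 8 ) 17230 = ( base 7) 31556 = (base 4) 1322120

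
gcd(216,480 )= 24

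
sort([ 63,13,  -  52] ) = [ - 52, 13  ,  63] 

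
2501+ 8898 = 11399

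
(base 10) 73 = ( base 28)2h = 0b1001001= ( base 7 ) 133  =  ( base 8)111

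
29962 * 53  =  1587986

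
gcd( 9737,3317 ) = 107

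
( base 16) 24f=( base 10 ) 591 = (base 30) jl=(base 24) 10F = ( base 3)210220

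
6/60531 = 2/20177= 0.00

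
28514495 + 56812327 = 85326822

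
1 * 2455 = 2455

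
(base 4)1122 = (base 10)90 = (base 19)4e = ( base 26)3c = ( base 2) 1011010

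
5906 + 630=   6536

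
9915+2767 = 12682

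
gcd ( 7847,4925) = 1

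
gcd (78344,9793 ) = 9793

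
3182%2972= 210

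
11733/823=11733/823 =14.26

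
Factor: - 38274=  - 2^1 * 3^1 * 6379^1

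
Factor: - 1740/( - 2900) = 3^1*5^( - 1 )  =  3/5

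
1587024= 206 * 7704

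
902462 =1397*646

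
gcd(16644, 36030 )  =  6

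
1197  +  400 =1597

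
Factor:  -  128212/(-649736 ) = 133/674 = 2^( - 1)*7^1 * 19^1*337^ (-1)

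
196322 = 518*379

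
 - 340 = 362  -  702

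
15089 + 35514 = 50603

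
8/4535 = 8/4535  =  0.00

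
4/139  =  4/139=0.03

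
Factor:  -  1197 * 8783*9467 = - 99528947217  =  - 3^2*7^1 * 19^1 * 8783^1*9467^1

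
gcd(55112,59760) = 664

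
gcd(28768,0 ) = 28768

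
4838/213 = 4838/213 = 22.71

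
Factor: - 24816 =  - 2^4*3^1*11^1 * 47^1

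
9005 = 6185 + 2820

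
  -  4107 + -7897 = -12004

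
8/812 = 2/203= 0.01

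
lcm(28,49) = 196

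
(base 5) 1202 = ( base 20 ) 8H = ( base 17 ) A7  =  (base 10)177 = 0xB1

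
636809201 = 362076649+274732552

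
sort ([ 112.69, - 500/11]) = [-500/11, 112.69 ]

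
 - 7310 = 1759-9069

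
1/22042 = 1/22042 = 0.00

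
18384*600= 11030400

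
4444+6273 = 10717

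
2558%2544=14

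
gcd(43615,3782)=61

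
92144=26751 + 65393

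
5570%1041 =365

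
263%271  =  263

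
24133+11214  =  35347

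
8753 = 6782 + 1971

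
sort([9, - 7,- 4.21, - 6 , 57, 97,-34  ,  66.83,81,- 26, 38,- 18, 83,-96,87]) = [-96,-34,-26, - 18 , - 7, - 6 ,-4.21,9, 38,57,66.83, 81, 83,87,97 ] 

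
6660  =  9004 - 2344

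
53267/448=118 + 403/448=118.90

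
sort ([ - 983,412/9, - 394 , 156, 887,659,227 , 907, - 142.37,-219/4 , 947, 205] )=[ - 983, - 394, - 142.37 ,-219/4,412/9,156  ,  205,227,659, 887, 907,947]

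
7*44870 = 314090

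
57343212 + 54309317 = 111652529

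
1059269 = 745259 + 314010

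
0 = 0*2498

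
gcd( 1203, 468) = 3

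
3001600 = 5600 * 536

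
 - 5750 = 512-6262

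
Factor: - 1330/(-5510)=7/29 = 7^1*29^( - 1) 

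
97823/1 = 97823 = 97823.00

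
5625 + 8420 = 14045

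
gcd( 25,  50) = 25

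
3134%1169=796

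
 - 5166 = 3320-8486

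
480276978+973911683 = 1454188661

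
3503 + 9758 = 13261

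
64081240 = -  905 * ( - 70808) 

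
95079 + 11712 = 106791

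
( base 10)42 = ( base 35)17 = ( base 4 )222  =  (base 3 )1120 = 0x2A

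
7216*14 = 101024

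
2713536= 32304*84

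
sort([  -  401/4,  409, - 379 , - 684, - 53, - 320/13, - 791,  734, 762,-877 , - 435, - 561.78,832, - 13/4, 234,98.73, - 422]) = [ - 877, - 791, - 684, - 561.78, - 435, - 422, - 379,-401/4, - 53, - 320/13, -13/4,98.73 , 234,409, 734, 762,  832] 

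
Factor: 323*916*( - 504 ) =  - 2^5*3^2*7^1*17^1*19^1  *229^1 = -149117472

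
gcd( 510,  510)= 510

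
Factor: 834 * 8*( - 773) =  - 5157456  =  - 2^4*3^1 *139^1 * 773^1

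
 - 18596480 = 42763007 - 61359487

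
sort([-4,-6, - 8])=[ - 8, - 6,-4]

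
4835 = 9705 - 4870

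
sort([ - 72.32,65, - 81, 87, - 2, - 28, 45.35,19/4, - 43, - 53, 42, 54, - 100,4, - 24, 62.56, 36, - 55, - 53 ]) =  [ - 100, - 81,  -  72.32, - 55, - 53, - 53, - 43 ,-28, - 24,- 2,4,19/4,36 , 42, 45.35,54, 62.56, 65, 87] 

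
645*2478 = 1598310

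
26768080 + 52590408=79358488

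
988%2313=988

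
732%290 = 152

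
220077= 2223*99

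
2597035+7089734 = 9686769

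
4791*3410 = 16337310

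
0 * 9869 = 0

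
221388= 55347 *4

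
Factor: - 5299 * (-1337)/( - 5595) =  - 7084763/5595 = - 3^(-1)*5^( - 1 )*7^2*191^1 * 373^(-1) * 757^1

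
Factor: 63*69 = 3^3  *  7^1*23^1 = 4347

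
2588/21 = 123 + 5/21 = 123.24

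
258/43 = 6 = 6.00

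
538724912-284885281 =253839631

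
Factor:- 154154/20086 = - 637/83 = - 7^2 * 13^1 * 83^( - 1) 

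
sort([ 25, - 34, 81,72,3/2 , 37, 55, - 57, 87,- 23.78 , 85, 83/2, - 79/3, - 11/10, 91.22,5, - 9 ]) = [ - 57, - 34, - 79/3, - 23.78, - 9 , - 11/10, 3/2,5, 25, 37, 83/2, 55,  72, 81,85, 87, 91.22] 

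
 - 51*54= - 2754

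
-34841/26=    - 1341 + 25/26= -1340.04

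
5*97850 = 489250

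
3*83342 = 250026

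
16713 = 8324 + 8389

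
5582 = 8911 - 3329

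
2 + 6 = 8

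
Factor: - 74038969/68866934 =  - 2^ (- 1 ) *31^ ( - 1 ) * 809^( - 1 )* 1373^( - 1)*8521^1 * 8689^1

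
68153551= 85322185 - 17168634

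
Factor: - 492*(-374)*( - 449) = -2^3 * 3^1*11^1 *17^1*41^1*449^1 = -82619592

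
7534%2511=1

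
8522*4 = 34088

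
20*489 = 9780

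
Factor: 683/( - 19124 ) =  - 2^( - 2)*7^(- 1 )=- 1/28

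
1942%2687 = 1942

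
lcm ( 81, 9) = 81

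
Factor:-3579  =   - 3^1 * 1193^1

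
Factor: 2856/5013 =2^3*3^ (  -  1)*7^1 * 17^1 * 557^(  -  1) = 952/1671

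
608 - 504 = 104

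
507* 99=50193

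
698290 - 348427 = 349863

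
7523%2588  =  2347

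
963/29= 963/29 =33.21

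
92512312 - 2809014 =89703298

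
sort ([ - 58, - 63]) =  [ - 63, - 58 ]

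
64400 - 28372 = 36028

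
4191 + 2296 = 6487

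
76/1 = 76 = 76.00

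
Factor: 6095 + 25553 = 31648 =2^5*23^1*43^1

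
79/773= 79/773 = 0.10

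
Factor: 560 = 2^4*5^1* 7^1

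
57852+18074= 75926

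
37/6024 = 37/6024  =  0.01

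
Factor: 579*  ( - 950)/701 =-550050/701 = - 2^1*3^1*5^2 * 19^1*193^1*701^( -1) 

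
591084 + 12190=603274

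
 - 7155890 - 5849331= - 13005221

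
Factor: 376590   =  2^1*3^1*5^1*12553^1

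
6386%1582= 58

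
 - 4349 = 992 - 5341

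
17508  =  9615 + 7893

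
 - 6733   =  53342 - 60075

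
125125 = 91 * 1375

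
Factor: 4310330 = 2^1*5^1*41^1*10513^1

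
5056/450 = 11 + 53/225=11.24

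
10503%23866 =10503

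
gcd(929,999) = 1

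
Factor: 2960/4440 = 2^1  *3^( - 1)=2/3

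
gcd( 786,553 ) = 1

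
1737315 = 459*3785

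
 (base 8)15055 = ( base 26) 9nj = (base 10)6701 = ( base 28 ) 8f9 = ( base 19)iad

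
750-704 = 46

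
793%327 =139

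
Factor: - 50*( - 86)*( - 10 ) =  - 43000 = - 2^3  *  5^3 * 43^1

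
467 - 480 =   -  13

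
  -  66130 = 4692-70822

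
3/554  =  3/554 = 0.01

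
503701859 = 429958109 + 73743750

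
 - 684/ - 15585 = 228/5195 = 0.04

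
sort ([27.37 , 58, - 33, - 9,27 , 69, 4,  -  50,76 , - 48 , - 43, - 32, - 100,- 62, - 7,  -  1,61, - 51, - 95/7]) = [ - 100, - 62, - 51 , - 50, - 48,-43  , - 33, - 32 ,-95/7, - 9, - 7, - 1, 4,  27 , 27.37,58, 61,69, 76 ]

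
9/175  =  9/175 = 0.05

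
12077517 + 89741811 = 101819328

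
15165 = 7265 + 7900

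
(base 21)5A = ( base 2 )1110011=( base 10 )115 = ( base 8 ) 163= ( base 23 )50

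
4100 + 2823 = 6923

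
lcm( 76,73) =5548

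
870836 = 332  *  2623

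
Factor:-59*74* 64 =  - 2^7* 37^1*59^1 = - 279424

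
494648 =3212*154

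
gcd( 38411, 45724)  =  71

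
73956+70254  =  144210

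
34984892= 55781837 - 20796945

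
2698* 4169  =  11247962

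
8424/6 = 1404 = 1404.00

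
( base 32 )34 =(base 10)100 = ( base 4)1210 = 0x64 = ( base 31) 37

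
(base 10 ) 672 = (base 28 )o0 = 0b1010100000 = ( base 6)3040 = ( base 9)826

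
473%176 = 121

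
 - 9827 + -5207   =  -15034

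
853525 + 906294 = 1759819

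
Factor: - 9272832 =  - 2^9*3^1*6037^1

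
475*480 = 228000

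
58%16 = 10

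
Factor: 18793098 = 2^1*3^2*67^1*15583^1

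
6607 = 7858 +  - 1251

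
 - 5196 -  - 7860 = 2664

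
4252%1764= 724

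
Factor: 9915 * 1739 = 3^1 * 5^1*37^1 *47^1*661^1 = 17242185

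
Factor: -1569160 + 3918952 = 2349792 = 2^5*3^2*41^1*  199^1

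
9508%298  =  270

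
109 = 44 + 65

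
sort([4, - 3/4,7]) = [ - 3/4,4, 7 ]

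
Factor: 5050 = 2^1*5^2*101^1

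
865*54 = 46710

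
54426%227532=54426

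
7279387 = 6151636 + 1127751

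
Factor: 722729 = 7^1*23^1*67^2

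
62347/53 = 62347/53 = 1176.36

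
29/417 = 29/417=0.07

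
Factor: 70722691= 13^1* 157^1*34651^1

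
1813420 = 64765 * 28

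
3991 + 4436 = 8427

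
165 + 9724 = 9889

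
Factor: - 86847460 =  - 2^2*5^1 * 7^1*29^1  *21391^1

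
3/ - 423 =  - 1  +  140/141 = - 0.01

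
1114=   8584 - 7470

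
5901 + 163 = 6064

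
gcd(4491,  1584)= 9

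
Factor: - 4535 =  - 5^1 *907^1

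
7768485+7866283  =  15634768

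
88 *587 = 51656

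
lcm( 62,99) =6138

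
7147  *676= 4831372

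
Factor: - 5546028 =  - 2^2  *3^1*601^1*769^1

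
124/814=62/407 = 0.15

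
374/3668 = 187/1834 = 0.10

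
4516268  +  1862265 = 6378533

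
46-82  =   - 36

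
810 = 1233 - 423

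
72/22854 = 12/3809 = 0.00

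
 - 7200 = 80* (-90)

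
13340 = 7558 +5782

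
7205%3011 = 1183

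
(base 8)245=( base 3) 20010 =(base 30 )5f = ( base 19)8d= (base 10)165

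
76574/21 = 3646  +  8/21=3646.38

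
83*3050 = 253150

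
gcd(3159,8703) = 9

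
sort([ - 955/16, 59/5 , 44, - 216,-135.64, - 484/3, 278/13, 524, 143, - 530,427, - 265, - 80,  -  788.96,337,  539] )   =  [- 788.96,  -  530, - 265, - 216 ,-484/3,- 135.64  ,- 80,  -  955/16,59/5,278/13,44,143,337 , 427,524 , 539 ] 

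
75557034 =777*97242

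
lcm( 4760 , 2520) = 42840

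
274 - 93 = 181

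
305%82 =59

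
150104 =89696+60408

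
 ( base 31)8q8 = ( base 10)8502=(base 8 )20466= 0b10000100110110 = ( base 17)1c72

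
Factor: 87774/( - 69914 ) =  - 43887/34957 = - 3^1*13^( - 1)*2689^ ( - 1 )* 14629^1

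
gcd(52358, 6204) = 94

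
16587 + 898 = 17485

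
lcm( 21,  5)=105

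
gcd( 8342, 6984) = 194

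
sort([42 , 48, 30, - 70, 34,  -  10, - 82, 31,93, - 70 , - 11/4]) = [ - 82, - 70, - 70,-10, - 11/4, 30, 31,34,42, 48, 93]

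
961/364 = 961/364=2.64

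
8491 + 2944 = 11435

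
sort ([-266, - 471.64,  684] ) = [ - 471.64,  -  266,  684]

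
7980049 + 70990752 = 78970801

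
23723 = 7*3389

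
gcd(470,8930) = 470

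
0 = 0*4777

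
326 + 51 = 377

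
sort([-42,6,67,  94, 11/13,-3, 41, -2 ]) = [-42,-3, - 2, 11/13 , 6, 41, 67,  94 ] 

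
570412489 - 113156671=457255818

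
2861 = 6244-3383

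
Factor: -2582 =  - 2^1 * 1291^1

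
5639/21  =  5639/21 =268.52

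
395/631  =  395/631 = 0.63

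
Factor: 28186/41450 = 5^ ( - 2)*17^1 = 17/25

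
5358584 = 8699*616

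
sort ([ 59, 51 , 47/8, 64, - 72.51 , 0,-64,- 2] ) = [  -  72.51,  -  64 ,-2,0 , 47/8, 51,59, 64 ]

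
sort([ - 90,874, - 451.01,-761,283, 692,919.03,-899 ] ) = [-899, - 761, - 451.01, - 90 , 283,  692,874, 919.03 ]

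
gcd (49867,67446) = 1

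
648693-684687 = -35994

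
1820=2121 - 301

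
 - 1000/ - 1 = 1000/1 = 1000.00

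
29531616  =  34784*849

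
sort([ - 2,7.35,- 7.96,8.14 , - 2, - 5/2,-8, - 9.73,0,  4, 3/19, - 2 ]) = [ - 9.73 , - 8, - 7.96,  -  5/2, - 2, -2,- 2,0,3/19, 4,7.35,8.14]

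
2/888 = 1/444 = 0.00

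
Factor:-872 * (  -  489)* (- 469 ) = -2^3*3^1  *  7^1 * 67^1 * 109^1 * 163^1= - 199985352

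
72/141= 24/47= 0.51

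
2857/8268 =2857/8268 = 0.35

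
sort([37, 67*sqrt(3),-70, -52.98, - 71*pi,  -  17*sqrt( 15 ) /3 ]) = [-71 * pi, - 70,- 52.98, - 17*sqrt(15 )/3, 37, 67*sqrt( 3) ] 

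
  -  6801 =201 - 7002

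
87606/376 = 232  +  187/188 =232.99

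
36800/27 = 1362 + 26/27 = 1362.96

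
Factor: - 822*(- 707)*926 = 538148604 = 2^2*3^1*7^1*101^1*137^1*463^1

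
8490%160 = 10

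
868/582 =434/291= 1.49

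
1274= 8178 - 6904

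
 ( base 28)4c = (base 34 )3M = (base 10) 124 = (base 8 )174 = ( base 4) 1330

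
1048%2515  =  1048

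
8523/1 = 8523 = 8523.00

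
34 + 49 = 83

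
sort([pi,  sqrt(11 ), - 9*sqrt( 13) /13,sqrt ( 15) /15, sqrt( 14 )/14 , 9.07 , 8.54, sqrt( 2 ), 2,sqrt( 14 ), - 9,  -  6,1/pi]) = [ - 9, - 6, - 9*sqrt( 13 )/13 , sqrt( 15) /15, sqrt( 14 )/14, 1/pi,sqrt( 2 ),2,pi , sqrt (11 ),sqrt( 14),8.54,  9.07]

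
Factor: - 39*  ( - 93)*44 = 2^2 * 3^2*11^1*13^1*31^1 = 159588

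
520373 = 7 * 74339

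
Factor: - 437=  - 19^1*23^1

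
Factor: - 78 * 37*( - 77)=222222 = 2^1*3^1*7^1 * 11^1 *13^1 * 37^1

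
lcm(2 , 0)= 0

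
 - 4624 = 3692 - 8316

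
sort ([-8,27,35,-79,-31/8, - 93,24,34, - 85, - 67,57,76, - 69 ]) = [ - 93, - 85 , - 79,-69, - 67, - 8,-31/8,24,27,34, 35,57,  76] 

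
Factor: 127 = 127^1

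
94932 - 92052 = 2880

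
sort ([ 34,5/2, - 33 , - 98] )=[ - 98, -33,5/2, 34 ]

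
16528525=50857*325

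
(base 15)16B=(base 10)326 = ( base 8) 506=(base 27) C2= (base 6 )1302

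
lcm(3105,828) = 12420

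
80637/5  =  80637/5 =16127.40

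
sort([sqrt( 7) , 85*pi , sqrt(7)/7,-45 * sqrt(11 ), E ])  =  [ - 45*sqrt (11 ), sqrt(7)/7, sqrt( 7 ),E,85*pi ]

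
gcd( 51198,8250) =6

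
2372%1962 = 410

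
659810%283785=92240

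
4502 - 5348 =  - 846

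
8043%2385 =888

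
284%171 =113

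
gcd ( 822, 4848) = 6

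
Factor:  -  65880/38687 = - 2^3*3^3 * 5^1 * 11^ ( - 1)*61^1 * 3517^ ( - 1)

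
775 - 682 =93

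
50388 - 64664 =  - 14276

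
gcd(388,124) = 4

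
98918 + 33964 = 132882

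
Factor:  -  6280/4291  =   - 2^3*5^1*7^( - 1 )*157^1 * 613^( - 1 ) 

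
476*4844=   2305744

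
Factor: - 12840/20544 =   -  5/8 = -2^( - 3 )*5^1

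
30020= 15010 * 2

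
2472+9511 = 11983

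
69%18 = 15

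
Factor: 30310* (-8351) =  - 253118810 = - 2^1*5^1 * 7^2 * 433^1 * 1193^1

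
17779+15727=33506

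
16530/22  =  751 + 4/11 = 751.36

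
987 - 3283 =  - 2296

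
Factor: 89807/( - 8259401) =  - 31^1*2897^1*8259401^(-1 )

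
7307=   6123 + 1184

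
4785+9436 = 14221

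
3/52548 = 1/17516 = 0.00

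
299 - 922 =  - 623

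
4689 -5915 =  -1226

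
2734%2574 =160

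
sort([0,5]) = [0, 5 ] 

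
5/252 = 5/252 = 0.02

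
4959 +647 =5606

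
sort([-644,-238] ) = [ - 644, - 238] 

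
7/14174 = 7/14174 = 0.00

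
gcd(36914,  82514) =2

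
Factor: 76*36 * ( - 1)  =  -2^4*3^2* 19^1  =  - 2736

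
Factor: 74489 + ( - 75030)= - 541 = -541^1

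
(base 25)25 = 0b110111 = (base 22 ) 2b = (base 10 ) 55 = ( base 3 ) 2001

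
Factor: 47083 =197^1*239^1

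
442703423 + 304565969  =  747269392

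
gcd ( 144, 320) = 16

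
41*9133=374453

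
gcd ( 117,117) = 117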